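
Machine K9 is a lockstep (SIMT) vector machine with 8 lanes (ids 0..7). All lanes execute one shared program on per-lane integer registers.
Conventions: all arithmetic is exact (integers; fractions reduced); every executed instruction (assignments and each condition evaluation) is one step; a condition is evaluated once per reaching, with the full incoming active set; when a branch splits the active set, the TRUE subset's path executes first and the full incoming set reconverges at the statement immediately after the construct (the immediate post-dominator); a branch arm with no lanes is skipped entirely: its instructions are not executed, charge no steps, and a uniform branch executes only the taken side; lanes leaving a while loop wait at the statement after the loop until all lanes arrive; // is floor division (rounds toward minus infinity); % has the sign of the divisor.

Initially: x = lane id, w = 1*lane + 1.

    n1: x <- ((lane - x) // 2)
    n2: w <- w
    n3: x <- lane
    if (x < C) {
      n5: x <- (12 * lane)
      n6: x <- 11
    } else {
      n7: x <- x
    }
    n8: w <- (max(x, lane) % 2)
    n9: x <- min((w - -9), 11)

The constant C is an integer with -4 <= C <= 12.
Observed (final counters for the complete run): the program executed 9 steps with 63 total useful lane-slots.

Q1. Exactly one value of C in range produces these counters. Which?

Answer: C = 7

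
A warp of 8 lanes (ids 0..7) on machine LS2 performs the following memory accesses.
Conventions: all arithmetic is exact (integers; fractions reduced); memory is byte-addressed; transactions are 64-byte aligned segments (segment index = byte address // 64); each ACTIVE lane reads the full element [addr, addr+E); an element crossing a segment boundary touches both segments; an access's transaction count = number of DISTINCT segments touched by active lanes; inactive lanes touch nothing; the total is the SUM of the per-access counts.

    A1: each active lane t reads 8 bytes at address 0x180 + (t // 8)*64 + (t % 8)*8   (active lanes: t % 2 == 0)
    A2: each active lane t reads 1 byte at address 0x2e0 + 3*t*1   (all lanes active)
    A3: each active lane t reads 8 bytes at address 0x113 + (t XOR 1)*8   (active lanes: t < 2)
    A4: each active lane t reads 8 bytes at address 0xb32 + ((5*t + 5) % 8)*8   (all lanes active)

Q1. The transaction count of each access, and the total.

A1: 1 transaction
A2: 1 transaction
A3: 1 transaction
A4: 2 transactions

Answer: 1,1,1,2; total 5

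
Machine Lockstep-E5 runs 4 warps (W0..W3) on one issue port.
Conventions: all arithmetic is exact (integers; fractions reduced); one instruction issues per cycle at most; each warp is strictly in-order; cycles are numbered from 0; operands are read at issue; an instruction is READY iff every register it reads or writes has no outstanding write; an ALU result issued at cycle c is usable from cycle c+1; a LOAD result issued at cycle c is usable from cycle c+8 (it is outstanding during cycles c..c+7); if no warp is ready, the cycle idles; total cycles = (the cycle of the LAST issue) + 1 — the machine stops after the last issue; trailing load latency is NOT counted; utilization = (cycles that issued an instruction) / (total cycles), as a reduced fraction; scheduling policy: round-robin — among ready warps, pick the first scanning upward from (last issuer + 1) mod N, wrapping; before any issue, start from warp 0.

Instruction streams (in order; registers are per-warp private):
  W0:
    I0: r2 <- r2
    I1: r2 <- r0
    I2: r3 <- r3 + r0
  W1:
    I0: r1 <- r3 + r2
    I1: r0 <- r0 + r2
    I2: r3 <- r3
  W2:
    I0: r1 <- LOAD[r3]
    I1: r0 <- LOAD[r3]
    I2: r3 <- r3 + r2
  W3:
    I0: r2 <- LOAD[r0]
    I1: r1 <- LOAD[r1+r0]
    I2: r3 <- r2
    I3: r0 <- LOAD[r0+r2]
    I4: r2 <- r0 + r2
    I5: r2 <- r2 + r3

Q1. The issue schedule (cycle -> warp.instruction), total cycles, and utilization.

cycle 0: W0.I0
cycle 1: W1.I0
cycle 2: W2.I0
cycle 3: W3.I0
cycle 4: W0.I1
cycle 5: W1.I1
cycle 6: W2.I1
cycle 7: W3.I1
cycle 8: W0.I2
cycle 9: W1.I2
cycle 10: W2.I2
cycle 11: W3.I2
cycle 12: W3.I3
cycle 13: idle
cycle 14: idle
cycle 15: idle
cycle 16: idle
cycle 17: idle
cycle 18: idle
cycle 19: idle
cycle 20: W3.I4
cycle 21: W3.I5

Answer: 22 cycles, utilization 15/22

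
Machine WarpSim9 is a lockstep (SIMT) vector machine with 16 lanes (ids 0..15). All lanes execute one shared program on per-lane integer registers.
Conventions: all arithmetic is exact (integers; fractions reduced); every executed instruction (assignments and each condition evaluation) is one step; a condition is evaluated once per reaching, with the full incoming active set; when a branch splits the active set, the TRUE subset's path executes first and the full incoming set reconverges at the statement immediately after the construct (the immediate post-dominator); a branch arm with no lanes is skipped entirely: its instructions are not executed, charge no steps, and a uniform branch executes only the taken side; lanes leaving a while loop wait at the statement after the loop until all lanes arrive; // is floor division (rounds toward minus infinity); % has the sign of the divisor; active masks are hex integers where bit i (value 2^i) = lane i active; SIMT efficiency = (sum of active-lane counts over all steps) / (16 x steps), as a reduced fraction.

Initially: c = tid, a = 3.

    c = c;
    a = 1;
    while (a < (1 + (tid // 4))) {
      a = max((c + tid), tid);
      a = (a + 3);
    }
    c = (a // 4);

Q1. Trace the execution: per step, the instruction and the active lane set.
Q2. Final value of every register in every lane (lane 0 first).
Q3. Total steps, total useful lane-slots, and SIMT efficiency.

step 0: c <- c                       0xffff
step 1: a <- 1                       0xffff
step 2: eval (a < (1 + (tid // 4)))  0xffff
step 3: a <- max((c + tid), tid)     0xfff0
step 4: a <- (a + 3)                 0xfff0
step 5: eval (a < (1 + (tid // 4)))  0xfff0
step 6: c <- (a // 4)                0xffff

Answer: 7 steps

c: 0,0,0,0,2,3,3,4,4,5,5,6,6,7,7,8
a: 1,1,1,1,11,13,15,17,19,21,23,25,27,29,31,33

steps = 7; useful = 100; efficiency = 100/112 = 25/28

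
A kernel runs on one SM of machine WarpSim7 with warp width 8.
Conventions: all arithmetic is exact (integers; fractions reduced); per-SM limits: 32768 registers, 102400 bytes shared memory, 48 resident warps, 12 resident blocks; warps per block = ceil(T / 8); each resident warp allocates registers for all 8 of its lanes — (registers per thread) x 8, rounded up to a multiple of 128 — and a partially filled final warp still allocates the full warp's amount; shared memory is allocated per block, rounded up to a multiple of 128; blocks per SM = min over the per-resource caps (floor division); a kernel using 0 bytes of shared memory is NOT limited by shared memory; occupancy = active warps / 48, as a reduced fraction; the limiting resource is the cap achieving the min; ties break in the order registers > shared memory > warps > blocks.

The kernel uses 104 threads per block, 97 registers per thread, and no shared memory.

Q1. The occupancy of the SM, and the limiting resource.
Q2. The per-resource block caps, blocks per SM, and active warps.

Answer: occupancy 13/24, limited by registers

registers: 2 blocks
shared memory: no limit (kernel uses none)
warps: 3 blocks
blocks: 12 blocks

Answer: 2 blocks, 26 active warps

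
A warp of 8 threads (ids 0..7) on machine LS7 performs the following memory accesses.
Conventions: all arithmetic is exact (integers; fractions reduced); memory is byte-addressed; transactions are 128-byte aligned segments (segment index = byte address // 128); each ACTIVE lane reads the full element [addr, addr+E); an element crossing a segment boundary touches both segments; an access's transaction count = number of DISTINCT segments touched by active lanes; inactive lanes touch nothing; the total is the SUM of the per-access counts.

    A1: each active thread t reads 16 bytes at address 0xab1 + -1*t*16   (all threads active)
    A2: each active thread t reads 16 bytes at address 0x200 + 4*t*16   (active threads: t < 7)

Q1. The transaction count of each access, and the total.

A1: 2 transactions
A2: 4 transactions

Answer: 2,4; total 6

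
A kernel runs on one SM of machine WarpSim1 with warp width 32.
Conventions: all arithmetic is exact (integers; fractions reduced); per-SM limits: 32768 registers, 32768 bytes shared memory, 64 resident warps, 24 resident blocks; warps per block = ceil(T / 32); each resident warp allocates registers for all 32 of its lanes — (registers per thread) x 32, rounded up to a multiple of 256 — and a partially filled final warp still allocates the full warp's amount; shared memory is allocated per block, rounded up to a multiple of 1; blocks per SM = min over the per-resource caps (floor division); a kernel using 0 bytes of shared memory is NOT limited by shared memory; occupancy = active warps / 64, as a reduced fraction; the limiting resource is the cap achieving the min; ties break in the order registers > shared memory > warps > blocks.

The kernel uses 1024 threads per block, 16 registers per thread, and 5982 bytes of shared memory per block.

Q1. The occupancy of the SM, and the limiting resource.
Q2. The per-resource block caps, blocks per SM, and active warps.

Answer: occupancy 1, limited by registers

registers: 2 blocks
shared memory: 5 blocks
warps: 2 blocks
blocks: 24 blocks

Answer: 2 blocks, 64 active warps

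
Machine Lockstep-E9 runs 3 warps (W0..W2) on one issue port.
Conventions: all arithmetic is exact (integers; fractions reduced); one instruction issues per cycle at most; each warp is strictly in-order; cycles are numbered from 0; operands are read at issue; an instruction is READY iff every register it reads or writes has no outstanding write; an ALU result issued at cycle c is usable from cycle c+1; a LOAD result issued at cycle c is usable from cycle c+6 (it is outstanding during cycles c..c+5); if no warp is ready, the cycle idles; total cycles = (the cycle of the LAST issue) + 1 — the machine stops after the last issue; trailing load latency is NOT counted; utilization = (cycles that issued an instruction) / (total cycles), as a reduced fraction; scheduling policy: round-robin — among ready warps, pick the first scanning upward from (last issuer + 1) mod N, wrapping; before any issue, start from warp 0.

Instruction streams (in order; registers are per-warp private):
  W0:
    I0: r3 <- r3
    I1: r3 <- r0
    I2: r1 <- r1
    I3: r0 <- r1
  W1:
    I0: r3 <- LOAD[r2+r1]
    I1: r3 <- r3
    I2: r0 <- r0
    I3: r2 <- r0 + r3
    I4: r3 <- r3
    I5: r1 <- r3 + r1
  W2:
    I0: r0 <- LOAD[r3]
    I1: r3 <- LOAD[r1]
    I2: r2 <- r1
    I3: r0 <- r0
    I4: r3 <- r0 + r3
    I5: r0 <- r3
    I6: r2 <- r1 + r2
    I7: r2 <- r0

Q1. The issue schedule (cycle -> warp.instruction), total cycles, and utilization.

cycle 0: W0.I0
cycle 1: W1.I0
cycle 2: W2.I0
cycle 3: W0.I1
cycle 4: W2.I1
cycle 5: W0.I2
cycle 6: W2.I2
cycle 7: W0.I3
cycle 8: W1.I1
cycle 9: W2.I3
cycle 10: W1.I2
cycle 11: W2.I4
cycle 12: W1.I3
cycle 13: W2.I5
cycle 14: W1.I4
cycle 15: W2.I6
cycle 16: W1.I5
cycle 17: W2.I7

Answer: 18 cycles, utilization 1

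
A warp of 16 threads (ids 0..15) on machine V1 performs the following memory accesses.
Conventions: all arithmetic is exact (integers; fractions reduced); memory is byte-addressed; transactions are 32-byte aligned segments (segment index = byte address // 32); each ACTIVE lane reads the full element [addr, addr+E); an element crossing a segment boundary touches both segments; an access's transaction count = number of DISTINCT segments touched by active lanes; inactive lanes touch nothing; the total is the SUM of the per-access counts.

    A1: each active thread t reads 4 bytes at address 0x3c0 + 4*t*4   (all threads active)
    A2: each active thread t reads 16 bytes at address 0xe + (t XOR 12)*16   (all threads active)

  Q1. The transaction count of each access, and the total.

A1: 8 transactions
A2: 9 transactions

Answer: 8,9; total 17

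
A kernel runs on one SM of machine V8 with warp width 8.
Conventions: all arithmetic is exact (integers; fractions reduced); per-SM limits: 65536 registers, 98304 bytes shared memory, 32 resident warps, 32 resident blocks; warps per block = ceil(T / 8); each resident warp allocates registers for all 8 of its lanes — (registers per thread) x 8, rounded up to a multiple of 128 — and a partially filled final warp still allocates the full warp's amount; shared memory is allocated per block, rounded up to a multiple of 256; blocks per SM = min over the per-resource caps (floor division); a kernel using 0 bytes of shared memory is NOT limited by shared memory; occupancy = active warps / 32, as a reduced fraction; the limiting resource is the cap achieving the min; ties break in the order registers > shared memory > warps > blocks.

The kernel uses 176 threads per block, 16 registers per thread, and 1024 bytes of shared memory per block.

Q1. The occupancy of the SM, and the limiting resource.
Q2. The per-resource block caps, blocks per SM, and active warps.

Answer: occupancy 11/16, limited by warps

registers: 23 blocks
shared memory: 96 blocks
warps: 1 block
blocks: 32 blocks

Answer: 1 block, 22 active warps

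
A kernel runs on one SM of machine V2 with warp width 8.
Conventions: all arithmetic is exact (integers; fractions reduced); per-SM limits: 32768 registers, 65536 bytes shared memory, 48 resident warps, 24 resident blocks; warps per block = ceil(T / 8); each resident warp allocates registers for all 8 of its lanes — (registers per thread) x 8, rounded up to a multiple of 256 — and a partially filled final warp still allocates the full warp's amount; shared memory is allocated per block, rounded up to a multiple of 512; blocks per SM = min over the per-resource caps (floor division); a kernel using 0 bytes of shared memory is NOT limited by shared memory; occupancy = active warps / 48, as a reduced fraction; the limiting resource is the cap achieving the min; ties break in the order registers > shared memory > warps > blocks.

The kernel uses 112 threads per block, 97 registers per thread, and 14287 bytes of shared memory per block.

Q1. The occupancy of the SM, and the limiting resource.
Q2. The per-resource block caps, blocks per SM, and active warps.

Answer: occupancy 7/12, limited by registers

registers: 2 blocks
shared memory: 4 blocks
warps: 3 blocks
blocks: 24 blocks

Answer: 2 blocks, 28 active warps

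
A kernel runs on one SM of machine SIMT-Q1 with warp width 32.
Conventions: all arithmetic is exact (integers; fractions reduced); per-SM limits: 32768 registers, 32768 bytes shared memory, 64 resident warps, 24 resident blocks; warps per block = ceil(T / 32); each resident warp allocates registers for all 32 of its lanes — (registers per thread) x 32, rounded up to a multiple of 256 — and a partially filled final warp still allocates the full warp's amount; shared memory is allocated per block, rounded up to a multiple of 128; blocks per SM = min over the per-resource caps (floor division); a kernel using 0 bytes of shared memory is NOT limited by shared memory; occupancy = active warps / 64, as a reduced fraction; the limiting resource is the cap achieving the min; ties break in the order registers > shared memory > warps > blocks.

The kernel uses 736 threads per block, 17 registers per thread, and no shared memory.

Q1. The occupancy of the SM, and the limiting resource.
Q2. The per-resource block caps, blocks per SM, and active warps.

Answer: occupancy 23/64, limited by registers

registers: 1 block
shared memory: no limit (kernel uses none)
warps: 2 blocks
blocks: 24 blocks

Answer: 1 block, 23 active warps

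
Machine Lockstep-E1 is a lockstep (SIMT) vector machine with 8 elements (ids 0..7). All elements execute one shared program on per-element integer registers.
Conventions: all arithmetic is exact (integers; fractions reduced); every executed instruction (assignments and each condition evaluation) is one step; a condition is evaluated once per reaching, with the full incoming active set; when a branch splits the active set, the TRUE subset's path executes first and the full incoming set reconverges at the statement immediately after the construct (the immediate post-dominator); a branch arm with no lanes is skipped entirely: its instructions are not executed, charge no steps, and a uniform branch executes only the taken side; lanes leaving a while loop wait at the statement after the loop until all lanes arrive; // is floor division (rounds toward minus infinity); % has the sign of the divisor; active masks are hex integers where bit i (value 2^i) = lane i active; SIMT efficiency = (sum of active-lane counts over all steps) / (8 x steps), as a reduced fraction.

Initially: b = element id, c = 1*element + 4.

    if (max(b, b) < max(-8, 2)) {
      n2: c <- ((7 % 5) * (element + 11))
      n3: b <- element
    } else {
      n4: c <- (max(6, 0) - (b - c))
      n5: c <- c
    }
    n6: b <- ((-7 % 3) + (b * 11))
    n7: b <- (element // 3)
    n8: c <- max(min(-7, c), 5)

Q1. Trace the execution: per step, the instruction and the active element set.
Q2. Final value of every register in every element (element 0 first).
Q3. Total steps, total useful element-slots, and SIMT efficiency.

step 0: eval (max(b, b) < max(-8, 2)) 0xff
step 1: c <- ((7 % 5) * (element + 11)) 0x03
step 2: b <- element                 0x03
step 3: c <- (max(6, 0) - (b - c))   0xfc
step 4: c <- c                       0xfc
step 5: b <- ((-7 % 3) + (b * 11))   0xff
step 6: b <- (element // 3)          0xff
step 7: c <- max(min(-7, c), 5)      0xff

Answer: 8 steps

b: 0,0,0,1,1,1,2,2
c: 5,5,5,5,5,5,5,5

steps = 8; useful = 48; efficiency = 48/64 = 3/4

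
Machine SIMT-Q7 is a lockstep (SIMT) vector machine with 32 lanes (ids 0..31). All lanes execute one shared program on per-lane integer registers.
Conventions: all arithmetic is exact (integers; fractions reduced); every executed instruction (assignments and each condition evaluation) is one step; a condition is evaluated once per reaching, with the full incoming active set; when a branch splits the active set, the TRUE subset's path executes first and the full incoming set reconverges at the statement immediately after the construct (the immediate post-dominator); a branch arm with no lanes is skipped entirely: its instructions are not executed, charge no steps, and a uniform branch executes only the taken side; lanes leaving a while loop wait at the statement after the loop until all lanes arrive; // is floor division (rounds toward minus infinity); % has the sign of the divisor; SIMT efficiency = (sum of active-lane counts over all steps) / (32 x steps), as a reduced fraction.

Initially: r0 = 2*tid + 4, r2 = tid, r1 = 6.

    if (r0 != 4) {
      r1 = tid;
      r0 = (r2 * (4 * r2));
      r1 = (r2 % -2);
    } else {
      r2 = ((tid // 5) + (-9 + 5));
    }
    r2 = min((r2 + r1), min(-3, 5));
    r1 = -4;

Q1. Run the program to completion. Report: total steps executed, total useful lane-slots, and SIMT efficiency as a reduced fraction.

Answer: 7 steps, 190 useful, 95/112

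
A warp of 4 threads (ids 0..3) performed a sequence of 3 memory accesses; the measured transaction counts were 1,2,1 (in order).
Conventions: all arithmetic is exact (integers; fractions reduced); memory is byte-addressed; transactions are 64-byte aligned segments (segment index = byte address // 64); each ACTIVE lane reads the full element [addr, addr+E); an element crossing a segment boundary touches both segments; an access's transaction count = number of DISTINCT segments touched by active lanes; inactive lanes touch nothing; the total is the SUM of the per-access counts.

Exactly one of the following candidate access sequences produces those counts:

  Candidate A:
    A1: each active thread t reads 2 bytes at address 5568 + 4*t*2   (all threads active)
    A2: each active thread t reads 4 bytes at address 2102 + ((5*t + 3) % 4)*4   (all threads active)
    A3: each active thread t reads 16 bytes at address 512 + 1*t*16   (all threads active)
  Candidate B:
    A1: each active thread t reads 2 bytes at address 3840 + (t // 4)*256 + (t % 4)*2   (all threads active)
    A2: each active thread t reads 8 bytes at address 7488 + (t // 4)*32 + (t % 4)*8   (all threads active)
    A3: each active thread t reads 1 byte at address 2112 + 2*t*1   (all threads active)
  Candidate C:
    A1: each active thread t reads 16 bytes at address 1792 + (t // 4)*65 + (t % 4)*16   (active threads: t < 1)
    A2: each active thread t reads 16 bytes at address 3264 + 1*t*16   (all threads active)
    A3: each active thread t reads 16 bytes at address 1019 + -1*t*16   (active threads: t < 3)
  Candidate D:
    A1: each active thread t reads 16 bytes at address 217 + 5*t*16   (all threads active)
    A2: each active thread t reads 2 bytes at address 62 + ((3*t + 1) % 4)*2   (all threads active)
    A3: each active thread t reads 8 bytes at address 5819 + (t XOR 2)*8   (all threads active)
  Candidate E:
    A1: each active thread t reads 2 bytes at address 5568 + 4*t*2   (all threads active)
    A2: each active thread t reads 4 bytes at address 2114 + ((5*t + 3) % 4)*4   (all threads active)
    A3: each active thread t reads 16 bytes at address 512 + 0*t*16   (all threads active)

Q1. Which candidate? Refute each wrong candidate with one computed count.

B: A2 gives 1 transaction, not 2
C: A2 gives 1 transaction, not 2
D: A1 gives 5 transactions, not 1
E: A2 gives 1 transaction, not 2
A: all counts match (1,2,1)

Answer: A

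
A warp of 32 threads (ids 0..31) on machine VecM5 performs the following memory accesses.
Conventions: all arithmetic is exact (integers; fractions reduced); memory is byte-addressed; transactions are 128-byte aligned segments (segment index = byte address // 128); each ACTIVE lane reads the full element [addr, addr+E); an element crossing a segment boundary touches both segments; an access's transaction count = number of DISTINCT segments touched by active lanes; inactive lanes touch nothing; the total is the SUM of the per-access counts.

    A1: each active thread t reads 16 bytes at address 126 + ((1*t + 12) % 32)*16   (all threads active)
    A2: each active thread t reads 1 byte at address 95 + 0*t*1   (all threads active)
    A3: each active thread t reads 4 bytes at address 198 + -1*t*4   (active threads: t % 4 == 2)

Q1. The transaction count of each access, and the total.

A1: 5 transactions
A2: 1 transaction
A3: 2 transactions

Answer: 5,1,2; total 8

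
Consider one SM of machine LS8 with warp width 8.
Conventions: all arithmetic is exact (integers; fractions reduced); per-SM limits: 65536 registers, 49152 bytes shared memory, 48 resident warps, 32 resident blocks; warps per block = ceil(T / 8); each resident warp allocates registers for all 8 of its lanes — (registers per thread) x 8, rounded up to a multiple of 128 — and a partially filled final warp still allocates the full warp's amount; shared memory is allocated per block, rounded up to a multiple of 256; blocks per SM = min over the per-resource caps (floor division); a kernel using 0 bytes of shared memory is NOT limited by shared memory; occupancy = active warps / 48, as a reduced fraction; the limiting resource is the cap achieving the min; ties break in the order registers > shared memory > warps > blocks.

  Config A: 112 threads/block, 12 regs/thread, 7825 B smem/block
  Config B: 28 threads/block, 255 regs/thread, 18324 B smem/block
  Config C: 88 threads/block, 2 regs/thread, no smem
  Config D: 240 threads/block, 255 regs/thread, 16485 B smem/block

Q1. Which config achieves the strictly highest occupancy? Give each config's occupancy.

occupancies: A 7/8, B 1/6, C 11/12, D 5/8

Answer: C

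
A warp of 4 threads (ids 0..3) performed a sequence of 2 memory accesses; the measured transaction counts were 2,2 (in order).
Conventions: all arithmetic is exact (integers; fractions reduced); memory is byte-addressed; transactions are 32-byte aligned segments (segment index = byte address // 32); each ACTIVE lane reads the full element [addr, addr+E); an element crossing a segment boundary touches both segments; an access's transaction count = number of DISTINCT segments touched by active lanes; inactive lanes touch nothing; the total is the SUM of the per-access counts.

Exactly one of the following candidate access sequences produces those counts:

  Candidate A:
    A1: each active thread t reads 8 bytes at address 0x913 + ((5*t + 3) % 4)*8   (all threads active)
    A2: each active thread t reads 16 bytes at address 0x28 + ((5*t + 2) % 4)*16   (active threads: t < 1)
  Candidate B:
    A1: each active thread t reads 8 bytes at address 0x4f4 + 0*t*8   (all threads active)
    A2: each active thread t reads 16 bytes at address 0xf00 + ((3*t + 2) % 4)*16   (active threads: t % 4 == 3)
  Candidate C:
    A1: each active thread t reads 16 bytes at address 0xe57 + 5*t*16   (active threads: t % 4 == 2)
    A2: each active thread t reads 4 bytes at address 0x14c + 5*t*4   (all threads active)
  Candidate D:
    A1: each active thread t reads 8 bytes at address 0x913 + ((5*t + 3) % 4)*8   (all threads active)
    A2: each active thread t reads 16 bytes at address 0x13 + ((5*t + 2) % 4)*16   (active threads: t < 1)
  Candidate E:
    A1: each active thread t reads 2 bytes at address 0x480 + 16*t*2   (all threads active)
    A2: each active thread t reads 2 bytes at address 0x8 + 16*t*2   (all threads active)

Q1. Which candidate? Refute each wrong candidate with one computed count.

A: A2 gives 1 transaction, not 2
B: A1 gives 1 transaction, not 2
C: A2 gives 3 transactions, not 2
E: A1 gives 4 transactions, not 2
D: all counts match (2,2)

Answer: D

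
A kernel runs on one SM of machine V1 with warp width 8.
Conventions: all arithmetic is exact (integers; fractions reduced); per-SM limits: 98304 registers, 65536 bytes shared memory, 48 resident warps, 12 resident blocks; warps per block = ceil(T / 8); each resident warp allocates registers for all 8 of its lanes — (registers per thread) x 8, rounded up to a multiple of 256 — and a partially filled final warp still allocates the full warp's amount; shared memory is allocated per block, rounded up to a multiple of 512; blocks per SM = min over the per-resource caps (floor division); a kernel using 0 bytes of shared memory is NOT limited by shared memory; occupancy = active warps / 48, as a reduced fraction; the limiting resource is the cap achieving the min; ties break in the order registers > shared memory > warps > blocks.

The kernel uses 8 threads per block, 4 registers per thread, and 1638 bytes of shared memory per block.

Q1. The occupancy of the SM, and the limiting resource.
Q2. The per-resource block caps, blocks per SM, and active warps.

Answer: occupancy 1/4, limited by blocks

registers: 384 blocks
shared memory: 32 blocks
warps: 48 blocks
blocks: 12 blocks

Answer: 12 blocks, 12 active warps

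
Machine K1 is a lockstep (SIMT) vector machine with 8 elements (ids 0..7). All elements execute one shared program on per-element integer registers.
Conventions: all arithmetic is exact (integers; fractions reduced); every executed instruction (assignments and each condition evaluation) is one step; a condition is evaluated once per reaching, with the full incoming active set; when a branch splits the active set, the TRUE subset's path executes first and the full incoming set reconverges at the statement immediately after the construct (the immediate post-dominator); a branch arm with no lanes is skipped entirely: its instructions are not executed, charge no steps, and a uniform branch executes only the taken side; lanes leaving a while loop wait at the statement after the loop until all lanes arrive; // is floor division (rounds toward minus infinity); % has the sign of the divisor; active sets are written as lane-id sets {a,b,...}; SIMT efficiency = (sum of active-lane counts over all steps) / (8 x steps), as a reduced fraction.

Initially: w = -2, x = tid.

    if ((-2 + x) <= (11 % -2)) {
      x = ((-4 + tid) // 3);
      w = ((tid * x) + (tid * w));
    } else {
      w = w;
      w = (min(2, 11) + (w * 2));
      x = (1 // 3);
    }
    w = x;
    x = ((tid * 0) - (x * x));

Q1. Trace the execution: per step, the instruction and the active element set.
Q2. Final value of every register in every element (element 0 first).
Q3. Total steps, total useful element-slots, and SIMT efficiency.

step 0: eval ((-2 + x) <= (11 % -2)) {0,1,2,3,4,5,6,7}
step 1: x <- ((-4 + tid) // 3)       {0,1}
step 2: w <- ((tid * x) + (tid * w)) {0,1}
step 3: w <- w                       {2,3,4,5,6,7}
step 4: w <- (min(2, 11) + (w * 2))  {2,3,4,5,6,7}
step 5: x <- (1 // 3)                {2,3,4,5,6,7}
step 6: w <- x                       {0,1,2,3,4,5,6,7}
step 7: x <- ((tid * 0) - (x * x))   {0,1,2,3,4,5,6,7}

Answer: 8 steps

w: -2,-1,0,0,0,0,0,0
x: -4,-1,0,0,0,0,0,0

steps = 8; useful = 46; efficiency = 46/64 = 23/32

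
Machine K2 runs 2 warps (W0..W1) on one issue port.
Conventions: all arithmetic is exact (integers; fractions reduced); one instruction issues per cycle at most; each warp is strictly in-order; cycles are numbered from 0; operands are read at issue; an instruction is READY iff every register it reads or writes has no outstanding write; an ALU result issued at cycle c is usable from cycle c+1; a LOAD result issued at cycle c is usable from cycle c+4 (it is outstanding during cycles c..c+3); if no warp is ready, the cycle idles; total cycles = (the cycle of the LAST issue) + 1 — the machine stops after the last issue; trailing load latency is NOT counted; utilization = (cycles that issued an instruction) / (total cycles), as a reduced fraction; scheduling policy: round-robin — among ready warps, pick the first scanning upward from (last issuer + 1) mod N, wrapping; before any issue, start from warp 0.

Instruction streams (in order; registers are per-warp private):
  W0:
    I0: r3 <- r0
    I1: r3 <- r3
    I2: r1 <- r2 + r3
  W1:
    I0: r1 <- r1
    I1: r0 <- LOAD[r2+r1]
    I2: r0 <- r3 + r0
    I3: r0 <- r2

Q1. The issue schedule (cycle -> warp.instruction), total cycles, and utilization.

cycle 0: W0.I0
cycle 1: W1.I0
cycle 2: W0.I1
cycle 3: W1.I1
cycle 4: W0.I2
cycle 5: idle
cycle 6: idle
cycle 7: W1.I2
cycle 8: W1.I3

Answer: 9 cycles, utilization 7/9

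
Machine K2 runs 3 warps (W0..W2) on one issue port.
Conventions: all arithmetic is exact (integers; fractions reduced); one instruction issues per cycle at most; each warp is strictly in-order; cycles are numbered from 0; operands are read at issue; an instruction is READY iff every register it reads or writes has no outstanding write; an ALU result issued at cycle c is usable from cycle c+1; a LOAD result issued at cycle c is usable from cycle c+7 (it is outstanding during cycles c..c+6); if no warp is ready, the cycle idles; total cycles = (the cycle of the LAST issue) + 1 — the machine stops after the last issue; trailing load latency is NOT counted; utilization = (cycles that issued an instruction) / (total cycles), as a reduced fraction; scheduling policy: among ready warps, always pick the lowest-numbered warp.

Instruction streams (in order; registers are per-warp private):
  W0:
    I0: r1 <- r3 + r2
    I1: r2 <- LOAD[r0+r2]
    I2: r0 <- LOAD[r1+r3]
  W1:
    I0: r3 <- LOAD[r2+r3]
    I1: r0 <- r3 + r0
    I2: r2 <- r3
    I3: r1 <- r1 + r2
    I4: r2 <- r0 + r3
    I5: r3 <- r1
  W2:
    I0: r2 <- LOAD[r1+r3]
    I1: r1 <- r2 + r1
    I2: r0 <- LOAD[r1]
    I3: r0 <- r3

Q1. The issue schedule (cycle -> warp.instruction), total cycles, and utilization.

cycle 0: W0.I0
cycle 1: W0.I1
cycle 2: W0.I2
cycle 3: W1.I0
cycle 4: W2.I0
cycle 5: idle
cycle 6: idle
cycle 7: idle
cycle 8: idle
cycle 9: idle
cycle 10: W1.I1
cycle 11: W1.I2
cycle 12: W1.I3
cycle 13: W1.I4
cycle 14: W1.I5
cycle 15: W2.I1
cycle 16: W2.I2
cycle 17: idle
cycle 18: idle
cycle 19: idle
cycle 20: idle
cycle 21: idle
cycle 22: idle
cycle 23: W2.I3

Answer: 24 cycles, utilization 13/24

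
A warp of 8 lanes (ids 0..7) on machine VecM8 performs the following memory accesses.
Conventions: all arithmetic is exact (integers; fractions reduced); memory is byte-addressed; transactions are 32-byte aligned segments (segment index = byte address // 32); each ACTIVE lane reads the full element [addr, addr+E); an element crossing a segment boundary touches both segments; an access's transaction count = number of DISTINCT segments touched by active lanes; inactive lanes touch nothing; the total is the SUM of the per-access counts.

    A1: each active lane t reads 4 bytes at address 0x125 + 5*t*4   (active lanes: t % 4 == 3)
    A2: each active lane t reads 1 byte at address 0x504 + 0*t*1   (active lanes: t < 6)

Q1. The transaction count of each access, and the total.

A1: 2 transactions
A2: 1 transaction

Answer: 2,1; total 3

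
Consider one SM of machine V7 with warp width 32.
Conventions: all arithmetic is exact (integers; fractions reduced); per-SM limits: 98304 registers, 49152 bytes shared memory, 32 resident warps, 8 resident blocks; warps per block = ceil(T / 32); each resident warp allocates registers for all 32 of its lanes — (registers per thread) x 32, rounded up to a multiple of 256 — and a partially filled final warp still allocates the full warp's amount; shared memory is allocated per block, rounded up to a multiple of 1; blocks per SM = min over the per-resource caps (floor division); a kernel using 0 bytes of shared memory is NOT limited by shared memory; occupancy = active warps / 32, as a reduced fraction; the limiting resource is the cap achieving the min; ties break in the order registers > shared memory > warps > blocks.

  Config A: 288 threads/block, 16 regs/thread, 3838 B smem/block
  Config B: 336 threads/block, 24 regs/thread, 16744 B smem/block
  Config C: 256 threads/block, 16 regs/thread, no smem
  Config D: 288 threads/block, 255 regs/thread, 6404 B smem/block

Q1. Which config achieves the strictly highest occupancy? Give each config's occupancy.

occupancies: A 27/32, B 11/16, C 1, D 9/32

Answer: C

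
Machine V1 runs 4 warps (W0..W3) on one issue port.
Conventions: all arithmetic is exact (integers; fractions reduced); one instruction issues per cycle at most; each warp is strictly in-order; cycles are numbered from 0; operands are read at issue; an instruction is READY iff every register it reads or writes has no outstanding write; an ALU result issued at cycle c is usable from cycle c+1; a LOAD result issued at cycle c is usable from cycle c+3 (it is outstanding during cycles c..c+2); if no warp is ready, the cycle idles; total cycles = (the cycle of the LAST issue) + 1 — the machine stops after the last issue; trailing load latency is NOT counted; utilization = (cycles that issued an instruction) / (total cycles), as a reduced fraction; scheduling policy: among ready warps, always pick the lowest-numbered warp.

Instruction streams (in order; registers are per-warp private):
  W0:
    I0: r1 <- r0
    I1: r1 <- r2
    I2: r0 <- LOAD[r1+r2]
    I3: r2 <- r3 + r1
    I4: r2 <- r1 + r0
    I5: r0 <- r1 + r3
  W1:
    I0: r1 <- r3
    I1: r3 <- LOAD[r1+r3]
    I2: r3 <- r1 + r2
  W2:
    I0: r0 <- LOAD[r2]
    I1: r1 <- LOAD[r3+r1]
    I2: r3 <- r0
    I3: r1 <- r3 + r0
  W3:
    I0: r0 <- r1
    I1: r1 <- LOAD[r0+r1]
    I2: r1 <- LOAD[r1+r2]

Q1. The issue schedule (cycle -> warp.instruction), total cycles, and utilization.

cycle 0: W0.I0
cycle 1: W0.I1
cycle 2: W0.I2
cycle 3: W0.I3
cycle 4: W1.I0
cycle 5: W0.I4
cycle 6: W0.I5
cycle 7: W1.I1
cycle 8: W2.I0
cycle 9: W2.I1
cycle 10: W1.I2
cycle 11: W2.I2
cycle 12: W2.I3
cycle 13: W3.I0
cycle 14: W3.I1
cycle 15: idle
cycle 16: idle
cycle 17: W3.I2

Answer: 18 cycles, utilization 8/9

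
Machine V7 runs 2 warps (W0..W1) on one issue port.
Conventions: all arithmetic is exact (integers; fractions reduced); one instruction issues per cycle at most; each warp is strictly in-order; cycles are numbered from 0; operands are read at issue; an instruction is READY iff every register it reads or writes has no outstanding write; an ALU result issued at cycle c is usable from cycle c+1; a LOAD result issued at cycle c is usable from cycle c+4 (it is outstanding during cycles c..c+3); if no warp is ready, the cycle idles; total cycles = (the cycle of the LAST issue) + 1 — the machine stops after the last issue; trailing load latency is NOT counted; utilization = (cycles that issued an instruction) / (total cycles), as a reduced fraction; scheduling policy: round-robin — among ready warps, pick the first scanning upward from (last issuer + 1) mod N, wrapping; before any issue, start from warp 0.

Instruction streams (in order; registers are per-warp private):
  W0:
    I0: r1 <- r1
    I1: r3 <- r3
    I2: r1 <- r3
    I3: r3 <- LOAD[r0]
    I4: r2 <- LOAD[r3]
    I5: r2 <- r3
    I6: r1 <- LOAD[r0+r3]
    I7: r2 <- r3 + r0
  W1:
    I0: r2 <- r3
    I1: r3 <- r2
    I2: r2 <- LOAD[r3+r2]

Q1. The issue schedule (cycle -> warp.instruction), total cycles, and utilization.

cycle 0: W0.I0
cycle 1: W1.I0
cycle 2: W0.I1
cycle 3: W1.I1
cycle 4: W0.I2
cycle 5: W1.I2
cycle 6: W0.I3
cycle 7: idle
cycle 8: idle
cycle 9: idle
cycle 10: W0.I4
cycle 11: idle
cycle 12: idle
cycle 13: idle
cycle 14: W0.I5
cycle 15: W0.I6
cycle 16: W0.I7

Answer: 17 cycles, utilization 11/17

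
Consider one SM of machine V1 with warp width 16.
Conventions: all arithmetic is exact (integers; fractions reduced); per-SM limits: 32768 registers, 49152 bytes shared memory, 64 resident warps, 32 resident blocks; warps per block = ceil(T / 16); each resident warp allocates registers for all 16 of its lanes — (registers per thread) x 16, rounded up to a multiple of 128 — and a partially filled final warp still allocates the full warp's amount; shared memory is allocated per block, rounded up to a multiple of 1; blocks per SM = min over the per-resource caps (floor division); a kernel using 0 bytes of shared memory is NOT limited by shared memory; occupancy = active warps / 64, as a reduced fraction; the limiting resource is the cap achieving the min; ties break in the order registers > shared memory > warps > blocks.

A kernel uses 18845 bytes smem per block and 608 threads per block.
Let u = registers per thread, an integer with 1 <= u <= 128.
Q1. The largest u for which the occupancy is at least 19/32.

Answer: u = 48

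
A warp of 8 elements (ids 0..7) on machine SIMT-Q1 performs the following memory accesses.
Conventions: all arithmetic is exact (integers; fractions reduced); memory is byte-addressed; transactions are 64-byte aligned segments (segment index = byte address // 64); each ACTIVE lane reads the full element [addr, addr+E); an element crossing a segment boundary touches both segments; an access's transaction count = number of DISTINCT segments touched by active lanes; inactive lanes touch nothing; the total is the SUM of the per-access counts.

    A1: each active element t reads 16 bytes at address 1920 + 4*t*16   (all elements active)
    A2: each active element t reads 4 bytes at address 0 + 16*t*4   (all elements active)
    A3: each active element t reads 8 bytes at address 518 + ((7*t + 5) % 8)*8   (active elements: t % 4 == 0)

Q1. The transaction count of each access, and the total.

A1: 8 transactions
A2: 8 transactions
A3: 1 transaction

Answer: 8,8,1; total 17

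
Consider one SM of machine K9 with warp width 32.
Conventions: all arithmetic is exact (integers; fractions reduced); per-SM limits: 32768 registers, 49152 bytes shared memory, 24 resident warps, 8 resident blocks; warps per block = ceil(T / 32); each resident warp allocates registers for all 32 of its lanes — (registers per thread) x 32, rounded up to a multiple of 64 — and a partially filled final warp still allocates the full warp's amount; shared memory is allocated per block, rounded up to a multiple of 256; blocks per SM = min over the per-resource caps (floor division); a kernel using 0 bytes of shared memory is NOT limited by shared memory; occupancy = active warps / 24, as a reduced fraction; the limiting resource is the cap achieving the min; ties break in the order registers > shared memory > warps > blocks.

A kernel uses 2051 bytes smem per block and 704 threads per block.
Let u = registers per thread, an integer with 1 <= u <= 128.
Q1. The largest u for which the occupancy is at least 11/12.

Answer: u = 46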